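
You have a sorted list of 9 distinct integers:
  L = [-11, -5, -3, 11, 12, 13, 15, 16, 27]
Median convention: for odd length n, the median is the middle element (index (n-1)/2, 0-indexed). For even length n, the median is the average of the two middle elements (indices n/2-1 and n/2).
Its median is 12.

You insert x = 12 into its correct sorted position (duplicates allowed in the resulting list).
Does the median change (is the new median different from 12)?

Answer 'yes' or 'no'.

Answer: no

Derivation:
Old median = 12
Insert x = 12
New median = 12
Changed? no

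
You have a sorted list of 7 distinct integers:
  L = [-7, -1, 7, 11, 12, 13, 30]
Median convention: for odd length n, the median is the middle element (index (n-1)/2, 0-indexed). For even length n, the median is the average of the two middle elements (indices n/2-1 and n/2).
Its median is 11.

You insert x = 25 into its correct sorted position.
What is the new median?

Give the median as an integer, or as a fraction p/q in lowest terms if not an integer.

Answer: 23/2

Derivation:
Old list (sorted, length 7): [-7, -1, 7, 11, 12, 13, 30]
Old median = 11
Insert x = 25
Old length odd (7). Middle was index 3 = 11.
New length even (8). New median = avg of two middle elements.
x = 25: 6 elements are < x, 1 elements are > x.
New sorted list: [-7, -1, 7, 11, 12, 13, 25, 30]
New median = 23/2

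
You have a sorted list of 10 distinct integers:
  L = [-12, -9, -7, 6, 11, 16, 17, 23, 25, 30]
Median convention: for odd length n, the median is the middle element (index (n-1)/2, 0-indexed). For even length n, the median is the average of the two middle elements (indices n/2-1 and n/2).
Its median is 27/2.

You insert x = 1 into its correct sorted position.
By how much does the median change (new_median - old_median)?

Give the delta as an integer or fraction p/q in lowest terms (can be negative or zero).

Answer: -5/2

Derivation:
Old median = 27/2
After inserting x = 1: new sorted = [-12, -9, -7, 1, 6, 11, 16, 17, 23, 25, 30]
New median = 11
Delta = 11 - 27/2 = -5/2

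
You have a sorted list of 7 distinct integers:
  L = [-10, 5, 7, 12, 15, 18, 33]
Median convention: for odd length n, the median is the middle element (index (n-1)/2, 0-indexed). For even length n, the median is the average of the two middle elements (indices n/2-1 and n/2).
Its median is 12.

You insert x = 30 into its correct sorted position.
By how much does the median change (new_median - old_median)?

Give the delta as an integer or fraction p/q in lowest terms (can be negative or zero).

Old median = 12
After inserting x = 30: new sorted = [-10, 5, 7, 12, 15, 18, 30, 33]
New median = 27/2
Delta = 27/2 - 12 = 3/2

Answer: 3/2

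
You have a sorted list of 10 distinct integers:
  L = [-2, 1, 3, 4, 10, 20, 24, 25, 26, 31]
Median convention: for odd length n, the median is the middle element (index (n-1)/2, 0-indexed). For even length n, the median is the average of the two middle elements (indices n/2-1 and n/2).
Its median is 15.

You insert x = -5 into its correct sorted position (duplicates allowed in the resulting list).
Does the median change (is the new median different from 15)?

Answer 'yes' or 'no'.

Old median = 15
Insert x = -5
New median = 10
Changed? yes

Answer: yes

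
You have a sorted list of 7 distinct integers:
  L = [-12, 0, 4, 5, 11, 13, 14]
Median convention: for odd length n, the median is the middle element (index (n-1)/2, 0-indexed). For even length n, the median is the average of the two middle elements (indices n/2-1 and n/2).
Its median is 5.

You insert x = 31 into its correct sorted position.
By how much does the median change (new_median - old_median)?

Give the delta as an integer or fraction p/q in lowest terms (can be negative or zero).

Answer: 3

Derivation:
Old median = 5
After inserting x = 31: new sorted = [-12, 0, 4, 5, 11, 13, 14, 31]
New median = 8
Delta = 8 - 5 = 3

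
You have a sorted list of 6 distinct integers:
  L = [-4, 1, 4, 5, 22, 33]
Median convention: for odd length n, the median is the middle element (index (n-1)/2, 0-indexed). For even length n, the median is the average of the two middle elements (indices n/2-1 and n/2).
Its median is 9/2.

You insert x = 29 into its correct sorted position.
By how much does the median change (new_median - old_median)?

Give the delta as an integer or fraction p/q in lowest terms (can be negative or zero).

Old median = 9/2
After inserting x = 29: new sorted = [-4, 1, 4, 5, 22, 29, 33]
New median = 5
Delta = 5 - 9/2 = 1/2

Answer: 1/2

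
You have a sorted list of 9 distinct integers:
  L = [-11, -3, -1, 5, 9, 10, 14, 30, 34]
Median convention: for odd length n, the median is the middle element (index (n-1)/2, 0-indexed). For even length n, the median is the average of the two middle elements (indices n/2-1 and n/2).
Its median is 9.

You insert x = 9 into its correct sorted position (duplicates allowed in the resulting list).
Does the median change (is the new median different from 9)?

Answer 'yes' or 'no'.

Answer: no

Derivation:
Old median = 9
Insert x = 9
New median = 9
Changed? no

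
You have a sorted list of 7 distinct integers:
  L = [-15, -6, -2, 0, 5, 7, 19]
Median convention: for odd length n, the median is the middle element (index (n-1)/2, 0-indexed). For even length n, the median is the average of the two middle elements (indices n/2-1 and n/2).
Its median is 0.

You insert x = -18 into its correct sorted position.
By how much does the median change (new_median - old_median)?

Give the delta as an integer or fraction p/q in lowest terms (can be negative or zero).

Answer: -1

Derivation:
Old median = 0
After inserting x = -18: new sorted = [-18, -15, -6, -2, 0, 5, 7, 19]
New median = -1
Delta = -1 - 0 = -1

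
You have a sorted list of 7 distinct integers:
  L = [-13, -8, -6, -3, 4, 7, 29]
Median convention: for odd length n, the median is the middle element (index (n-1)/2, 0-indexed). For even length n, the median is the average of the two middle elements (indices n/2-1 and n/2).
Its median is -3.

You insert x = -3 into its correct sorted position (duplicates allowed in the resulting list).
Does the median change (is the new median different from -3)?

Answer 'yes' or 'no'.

Answer: no

Derivation:
Old median = -3
Insert x = -3
New median = -3
Changed? no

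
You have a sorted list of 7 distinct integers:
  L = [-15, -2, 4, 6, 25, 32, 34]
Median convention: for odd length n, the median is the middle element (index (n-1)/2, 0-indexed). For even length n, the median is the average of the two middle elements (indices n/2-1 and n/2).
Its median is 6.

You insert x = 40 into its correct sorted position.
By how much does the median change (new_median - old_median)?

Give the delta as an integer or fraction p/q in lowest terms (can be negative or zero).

Old median = 6
After inserting x = 40: new sorted = [-15, -2, 4, 6, 25, 32, 34, 40]
New median = 31/2
Delta = 31/2 - 6 = 19/2

Answer: 19/2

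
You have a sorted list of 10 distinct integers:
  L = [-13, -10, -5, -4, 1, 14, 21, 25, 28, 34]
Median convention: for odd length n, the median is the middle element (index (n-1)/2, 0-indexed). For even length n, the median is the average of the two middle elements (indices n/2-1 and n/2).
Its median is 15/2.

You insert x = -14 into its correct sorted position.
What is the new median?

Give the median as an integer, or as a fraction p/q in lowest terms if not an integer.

Answer: 1

Derivation:
Old list (sorted, length 10): [-13, -10, -5, -4, 1, 14, 21, 25, 28, 34]
Old median = 15/2
Insert x = -14
Old length even (10). Middle pair: indices 4,5 = 1,14.
New length odd (11). New median = single middle element.
x = -14: 0 elements are < x, 10 elements are > x.
New sorted list: [-14, -13, -10, -5, -4, 1, 14, 21, 25, 28, 34]
New median = 1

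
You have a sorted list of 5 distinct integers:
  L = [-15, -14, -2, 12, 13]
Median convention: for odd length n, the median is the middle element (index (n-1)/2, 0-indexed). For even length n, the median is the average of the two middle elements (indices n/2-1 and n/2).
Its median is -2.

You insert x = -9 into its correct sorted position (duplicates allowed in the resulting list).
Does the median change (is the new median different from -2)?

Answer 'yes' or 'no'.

Old median = -2
Insert x = -9
New median = -11/2
Changed? yes

Answer: yes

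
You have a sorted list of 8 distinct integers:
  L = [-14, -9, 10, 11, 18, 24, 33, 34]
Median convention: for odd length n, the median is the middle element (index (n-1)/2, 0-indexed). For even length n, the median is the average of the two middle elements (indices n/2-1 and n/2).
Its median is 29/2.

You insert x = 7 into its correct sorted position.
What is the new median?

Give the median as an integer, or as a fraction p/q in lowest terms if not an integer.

Old list (sorted, length 8): [-14, -9, 10, 11, 18, 24, 33, 34]
Old median = 29/2
Insert x = 7
Old length even (8). Middle pair: indices 3,4 = 11,18.
New length odd (9). New median = single middle element.
x = 7: 2 elements are < x, 6 elements are > x.
New sorted list: [-14, -9, 7, 10, 11, 18, 24, 33, 34]
New median = 11

Answer: 11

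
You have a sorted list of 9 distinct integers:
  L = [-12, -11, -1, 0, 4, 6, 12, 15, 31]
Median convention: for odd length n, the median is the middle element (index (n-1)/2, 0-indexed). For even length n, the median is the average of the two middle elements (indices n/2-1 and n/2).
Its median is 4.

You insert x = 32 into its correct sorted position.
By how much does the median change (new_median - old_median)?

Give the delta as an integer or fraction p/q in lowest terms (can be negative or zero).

Old median = 4
After inserting x = 32: new sorted = [-12, -11, -1, 0, 4, 6, 12, 15, 31, 32]
New median = 5
Delta = 5 - 4 = 1

Answer: 1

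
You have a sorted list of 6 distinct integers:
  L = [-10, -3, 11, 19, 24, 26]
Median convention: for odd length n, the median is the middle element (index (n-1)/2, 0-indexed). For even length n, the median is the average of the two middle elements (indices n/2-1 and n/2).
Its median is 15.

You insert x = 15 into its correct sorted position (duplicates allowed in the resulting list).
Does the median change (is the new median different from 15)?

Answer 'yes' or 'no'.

Answer: no

Derivation:
Old median = 15
Insert x = 15
New median = 15
Changed? no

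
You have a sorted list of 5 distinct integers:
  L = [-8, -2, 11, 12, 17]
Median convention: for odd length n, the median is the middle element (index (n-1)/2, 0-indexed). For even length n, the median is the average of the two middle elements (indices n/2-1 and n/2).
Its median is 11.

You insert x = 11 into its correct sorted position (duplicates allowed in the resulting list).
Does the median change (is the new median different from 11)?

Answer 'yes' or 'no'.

Old median = 11
Insert x = 11
New median = 11
Changed? no

Answer: no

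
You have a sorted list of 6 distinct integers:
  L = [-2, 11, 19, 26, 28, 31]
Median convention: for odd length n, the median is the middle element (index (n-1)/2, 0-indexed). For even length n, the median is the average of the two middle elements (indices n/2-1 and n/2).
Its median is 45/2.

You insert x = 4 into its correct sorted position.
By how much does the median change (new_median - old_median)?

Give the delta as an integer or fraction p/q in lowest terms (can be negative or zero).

Old median = 45/2
After inserting x = 4: new sorted = [-2, 4, 11, 19, 26, 28, 31]
New median = 19
Delta = 19 - 45/2 = -7/2

Answer: -7/2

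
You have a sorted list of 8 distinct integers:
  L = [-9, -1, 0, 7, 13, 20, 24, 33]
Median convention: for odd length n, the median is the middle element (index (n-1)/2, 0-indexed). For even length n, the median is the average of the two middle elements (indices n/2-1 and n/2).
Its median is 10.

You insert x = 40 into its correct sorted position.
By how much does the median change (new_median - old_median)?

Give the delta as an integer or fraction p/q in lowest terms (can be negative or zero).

Answer: 3

Derivation:
Old median = 10
After inserting x = 40: new sorted = [-9, -1, 0, 7, 13, 20, 24, 33, 40]
New median = 13
Delta = 13 - 10 = 3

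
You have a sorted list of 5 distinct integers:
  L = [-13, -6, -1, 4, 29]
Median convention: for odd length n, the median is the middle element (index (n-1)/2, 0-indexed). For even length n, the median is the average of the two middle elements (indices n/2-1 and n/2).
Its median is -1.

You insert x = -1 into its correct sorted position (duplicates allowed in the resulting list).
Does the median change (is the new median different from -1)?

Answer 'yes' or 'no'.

Answer: no

Derivation:
Old median = -1
Insert x = -1
New median = -1
Changed? no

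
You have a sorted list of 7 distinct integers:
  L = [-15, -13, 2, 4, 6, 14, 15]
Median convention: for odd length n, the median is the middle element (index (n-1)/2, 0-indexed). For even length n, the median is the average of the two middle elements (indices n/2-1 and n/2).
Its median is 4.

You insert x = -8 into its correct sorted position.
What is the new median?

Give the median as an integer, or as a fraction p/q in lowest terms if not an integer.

Answer: 3

Derivation:
Old list (sorted, length 7): [-15, -13, 2, 4, 6, 14, 15]
Old median = 4
Insert x = -8
Old length odd (7). Middle was index 3 = 4.
New length even (8). New median = avg of two middle elements.
x = -8: 2 elements are < x, 5 elements are > x.
New sorted list: [-15, -13, -8, 2, 4, 6, 14, 15]
New median = 3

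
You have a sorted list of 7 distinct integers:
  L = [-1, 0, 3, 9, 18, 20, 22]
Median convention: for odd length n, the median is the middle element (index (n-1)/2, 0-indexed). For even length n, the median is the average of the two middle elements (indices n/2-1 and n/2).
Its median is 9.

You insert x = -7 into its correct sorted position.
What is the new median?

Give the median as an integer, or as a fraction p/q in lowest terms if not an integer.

Old list (sorted, length 7): [-1, 0, 3, 9, 18, 20, 22]
Old median = 9
Insert x = -7
Old length odd (7). Middle was index 3 = 9.
New length even (8). New median = avg of two middle elements.
x = -7: 0 elements are < x, 7 elements are > x.
New sorted list: [-7, -1, 0, 3, 9, 18, 20, 22]
New median = 6

Answer: 6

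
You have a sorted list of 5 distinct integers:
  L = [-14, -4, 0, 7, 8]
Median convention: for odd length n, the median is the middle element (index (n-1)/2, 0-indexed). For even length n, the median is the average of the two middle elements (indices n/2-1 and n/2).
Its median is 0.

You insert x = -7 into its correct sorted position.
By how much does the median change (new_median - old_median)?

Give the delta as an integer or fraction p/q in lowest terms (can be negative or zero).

Answer: -2

Derivation:
Old median = 0
After inserting x = -7: new sorted = [-14, -7, -4, 0, 7, 8]
New median = -2
Delta = -2 - 0 = -2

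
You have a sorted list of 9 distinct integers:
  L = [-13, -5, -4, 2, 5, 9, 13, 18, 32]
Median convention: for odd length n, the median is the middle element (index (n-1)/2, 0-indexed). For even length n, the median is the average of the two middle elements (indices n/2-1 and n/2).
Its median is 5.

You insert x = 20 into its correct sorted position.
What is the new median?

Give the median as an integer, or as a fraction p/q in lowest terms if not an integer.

Old list (sorted, length 9): [-13, -5, -4, 2, 5, 9, 13, 18, 32]
Old median = 5
Insert x = 20
Old length odd (9). Middle was index 4 = 5.
New length even (10). New median = avg of two middle elements.
x = 20: 8 elements are < x, 1 elements are > x.
New sorted list: [-13, -5, -4, 2, 5, 9, 13, 18, 20, 32]
New median = 7

Answer: 7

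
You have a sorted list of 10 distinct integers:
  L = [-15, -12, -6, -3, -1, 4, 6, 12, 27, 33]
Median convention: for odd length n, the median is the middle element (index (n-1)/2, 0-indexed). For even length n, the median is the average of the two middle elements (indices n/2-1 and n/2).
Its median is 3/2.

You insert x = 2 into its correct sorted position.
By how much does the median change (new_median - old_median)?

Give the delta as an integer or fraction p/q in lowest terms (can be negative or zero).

Old median = 3/2
After inserting x = 2: new sorted = [-15, -12, -6, -3, -1, 2, 4, 6, 12, 27, 33]
New median = 2
Delta = 2 - 3/2 = 1/2

Answer: 1/2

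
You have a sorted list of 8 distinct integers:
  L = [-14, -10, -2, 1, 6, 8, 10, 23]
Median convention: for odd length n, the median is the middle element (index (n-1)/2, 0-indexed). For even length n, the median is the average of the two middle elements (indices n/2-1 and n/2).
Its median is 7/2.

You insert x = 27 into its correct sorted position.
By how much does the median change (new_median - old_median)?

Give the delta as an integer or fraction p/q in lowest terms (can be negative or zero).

Old median = 7/2
After inserting x = 27: new sorted = [-14, -10, -2, 1, 6, 8, 10, 23, 27]
New median = 6
Delta = 6 - 7/2 = 5/2

Answer: 5/2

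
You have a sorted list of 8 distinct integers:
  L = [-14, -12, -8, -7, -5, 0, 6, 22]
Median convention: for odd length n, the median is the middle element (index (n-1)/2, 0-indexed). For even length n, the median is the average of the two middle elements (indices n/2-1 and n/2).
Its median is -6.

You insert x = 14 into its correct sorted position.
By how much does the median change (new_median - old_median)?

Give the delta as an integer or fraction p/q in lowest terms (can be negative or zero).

Old median = -6
After inserting x = 14: new sorted = [-14, -12, -8, -7, -5, 0, 6, 14, 22]
New median = -5
Delta = -5 - -6 = 1

Answer: 1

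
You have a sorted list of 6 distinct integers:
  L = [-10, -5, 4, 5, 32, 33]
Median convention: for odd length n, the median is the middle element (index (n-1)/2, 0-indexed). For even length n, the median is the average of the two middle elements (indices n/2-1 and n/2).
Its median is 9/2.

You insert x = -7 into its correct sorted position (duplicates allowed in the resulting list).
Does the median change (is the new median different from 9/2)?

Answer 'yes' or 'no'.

Answer: yes

Derivation:
Old median = 9/2
Insert x = -7
New median = 4
Changed? yes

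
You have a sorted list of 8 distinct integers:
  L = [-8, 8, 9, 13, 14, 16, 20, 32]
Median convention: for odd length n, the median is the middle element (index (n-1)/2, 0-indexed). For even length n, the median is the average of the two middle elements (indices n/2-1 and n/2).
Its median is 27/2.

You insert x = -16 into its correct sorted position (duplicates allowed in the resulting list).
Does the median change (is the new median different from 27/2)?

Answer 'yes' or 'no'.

Answer: yes

Derivation:
Old median = 27/2
Insert x = -16
New median = 13
Changed? yes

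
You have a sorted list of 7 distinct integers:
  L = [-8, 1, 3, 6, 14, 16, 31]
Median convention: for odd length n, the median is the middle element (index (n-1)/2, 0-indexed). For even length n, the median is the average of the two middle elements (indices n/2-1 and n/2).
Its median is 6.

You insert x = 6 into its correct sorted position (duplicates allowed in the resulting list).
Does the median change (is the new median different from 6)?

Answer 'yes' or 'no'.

Answer: no

Derivation:
Old median = 6
Insert x = 6
New median = 6
Changed? no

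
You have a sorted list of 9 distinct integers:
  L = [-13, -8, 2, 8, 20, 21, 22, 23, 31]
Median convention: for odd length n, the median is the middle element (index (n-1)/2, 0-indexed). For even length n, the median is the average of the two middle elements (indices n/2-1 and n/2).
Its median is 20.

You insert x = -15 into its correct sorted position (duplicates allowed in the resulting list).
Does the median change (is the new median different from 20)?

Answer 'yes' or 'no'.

Answer: yes

Derivation:
Old median = 20
Insert x = -15
New median = 14
Changed? yes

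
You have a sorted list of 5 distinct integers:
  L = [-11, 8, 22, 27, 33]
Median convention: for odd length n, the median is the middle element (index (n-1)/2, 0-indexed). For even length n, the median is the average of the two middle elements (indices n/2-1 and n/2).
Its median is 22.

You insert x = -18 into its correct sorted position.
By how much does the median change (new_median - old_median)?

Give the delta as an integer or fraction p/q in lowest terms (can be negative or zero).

Old median = 22
After inserting x = -18: new sorted = [-18, -11, 8, 22, 27, 33]
New median = 15
Delta = 15 - 22 = -7

Answer: -7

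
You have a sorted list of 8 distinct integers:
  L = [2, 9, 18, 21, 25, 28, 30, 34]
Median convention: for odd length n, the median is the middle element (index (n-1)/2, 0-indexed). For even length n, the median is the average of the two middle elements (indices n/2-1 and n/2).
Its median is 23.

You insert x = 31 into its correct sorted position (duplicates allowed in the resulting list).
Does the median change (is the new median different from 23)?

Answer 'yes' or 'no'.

Old median = 23
Insert x = 31
New median = 25
Changed? yes

Answer: yes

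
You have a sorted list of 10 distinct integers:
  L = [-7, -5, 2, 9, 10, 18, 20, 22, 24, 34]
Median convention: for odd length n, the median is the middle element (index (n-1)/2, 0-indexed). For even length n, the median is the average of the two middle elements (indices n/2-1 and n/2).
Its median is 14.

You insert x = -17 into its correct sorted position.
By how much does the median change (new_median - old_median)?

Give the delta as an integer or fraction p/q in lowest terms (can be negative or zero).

Answer: -4

Derivation:
Old median = 14
After inserting x = -17: new sorted = [-17, -7, -5, 2, 9, 10, 18, 20, 22, 24, 34]
New median = 10
Delta = 10 - 14 = -4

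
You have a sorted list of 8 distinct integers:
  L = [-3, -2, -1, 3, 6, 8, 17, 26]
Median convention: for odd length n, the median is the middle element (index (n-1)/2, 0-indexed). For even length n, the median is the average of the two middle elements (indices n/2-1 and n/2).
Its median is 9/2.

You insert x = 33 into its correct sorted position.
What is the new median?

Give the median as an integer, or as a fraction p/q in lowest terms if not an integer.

Answer: 6

Derivation:
Old list (sorted, length 8): [-3, -2, -1, 3, 6, 8, 17, 26]
Old median = 9/2
Insert x = 33
Old length even (8). Middle pair: indices 3,4 = 3,6.
New length odd (9). New median = single middle element.
x = 33: 8 elements are < x, 0 elements are > x.
New sorted list: [-3, -2, -1, 3, 6, 8, 17, 26, 33]
New median = 6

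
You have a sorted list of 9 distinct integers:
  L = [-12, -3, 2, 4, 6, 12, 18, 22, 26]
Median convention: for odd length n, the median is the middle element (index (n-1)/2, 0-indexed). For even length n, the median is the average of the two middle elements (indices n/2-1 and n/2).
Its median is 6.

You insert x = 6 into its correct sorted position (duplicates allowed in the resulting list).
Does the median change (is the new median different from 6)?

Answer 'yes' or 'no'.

Answer: no

Derivation:
Old median = 6
Insert x = 6
New median = 6
Changed? no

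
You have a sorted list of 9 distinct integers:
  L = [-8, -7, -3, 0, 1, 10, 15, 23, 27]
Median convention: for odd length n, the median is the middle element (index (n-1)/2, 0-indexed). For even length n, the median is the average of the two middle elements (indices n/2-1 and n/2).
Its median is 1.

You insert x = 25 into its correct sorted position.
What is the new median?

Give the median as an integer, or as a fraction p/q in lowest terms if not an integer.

Answer: 11/2

Derivation:
Old list (sorted, length 9): [-8, -7, -3, 0, 1, 10, 15, 23, 27]
Old median = 1
Insert x = 25
Old length odd (9). Middle was index 4 = 1.
New length even (10). New median = avg of two middle elements.
x = 25: 8 elements are < x, 1 elements are > x.
New sorted list: [-8, -7, -3, 0, 1, 10, 15, 23, 25, 27]
New median = 11/2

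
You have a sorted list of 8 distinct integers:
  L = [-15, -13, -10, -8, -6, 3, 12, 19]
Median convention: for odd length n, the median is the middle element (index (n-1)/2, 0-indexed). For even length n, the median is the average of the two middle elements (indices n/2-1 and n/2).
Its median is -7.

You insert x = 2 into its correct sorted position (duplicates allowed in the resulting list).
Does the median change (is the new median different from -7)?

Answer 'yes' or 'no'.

Answer: yes

Derivation:
Old median = -7
Insert x = 2
New median = -6
Changed? yes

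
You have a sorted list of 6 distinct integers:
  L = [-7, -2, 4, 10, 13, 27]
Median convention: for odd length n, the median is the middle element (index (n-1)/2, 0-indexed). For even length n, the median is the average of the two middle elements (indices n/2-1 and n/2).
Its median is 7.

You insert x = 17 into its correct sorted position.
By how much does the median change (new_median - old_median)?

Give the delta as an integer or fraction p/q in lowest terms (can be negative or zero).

Old median = 7
After inserting x = 17: new sorted = [-7, -2, 4, 10, 13, 17, 27]
New median = 10
Delta = 10 - 7 = 3

Answer: 3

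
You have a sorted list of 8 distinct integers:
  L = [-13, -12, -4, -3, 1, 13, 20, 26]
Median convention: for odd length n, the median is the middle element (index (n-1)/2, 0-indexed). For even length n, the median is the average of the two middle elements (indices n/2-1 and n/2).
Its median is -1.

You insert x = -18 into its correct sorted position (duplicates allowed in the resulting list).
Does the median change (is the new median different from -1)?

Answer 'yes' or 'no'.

Old median = -1
Insert x = -18
New median = -3
Changed? yes

Answer: yes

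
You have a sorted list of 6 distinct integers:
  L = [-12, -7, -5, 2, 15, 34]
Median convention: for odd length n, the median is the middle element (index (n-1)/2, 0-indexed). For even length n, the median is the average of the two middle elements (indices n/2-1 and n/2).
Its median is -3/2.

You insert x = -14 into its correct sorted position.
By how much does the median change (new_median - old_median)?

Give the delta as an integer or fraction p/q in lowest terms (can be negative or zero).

Answer: -7/2

Derivation:
Old median = -3/2
After inserting x = -14: new sorted = [-14, -12, -7, -5, 2, 15, 34]
New median = -5
Delta = -5 - -3/2 = -7/2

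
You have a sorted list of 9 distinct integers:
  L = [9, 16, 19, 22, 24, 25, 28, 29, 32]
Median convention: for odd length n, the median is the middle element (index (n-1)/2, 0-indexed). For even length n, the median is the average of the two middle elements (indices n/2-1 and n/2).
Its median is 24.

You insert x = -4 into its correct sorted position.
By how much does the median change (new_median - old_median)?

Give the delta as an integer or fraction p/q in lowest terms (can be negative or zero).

Old median = 24
After inserting x = -4: new sorted = [-4, 9, 16, 19, 22, 24, 25, 28, 29, 32]
New median = 23
Delta = 23 - 24 = -1

Answer: -1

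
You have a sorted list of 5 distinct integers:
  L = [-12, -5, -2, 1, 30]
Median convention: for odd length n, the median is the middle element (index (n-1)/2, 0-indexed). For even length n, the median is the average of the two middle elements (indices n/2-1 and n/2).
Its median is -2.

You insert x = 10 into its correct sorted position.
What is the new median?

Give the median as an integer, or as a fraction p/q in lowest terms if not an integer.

Old list (sorted, length 5): [-12, -5, -2, 1, 30]
Old median = -2
Insert x = 10
Old length odd (5). Middle was index 2 = -2.
New length even (6). New median = avg of two middle elements.
x = 10: 4 elements are < x, 1 elements are > x.
New sorted list: [-12, -5, -2, 1, 10, 30]
New median = -1/2

Answer: -1/2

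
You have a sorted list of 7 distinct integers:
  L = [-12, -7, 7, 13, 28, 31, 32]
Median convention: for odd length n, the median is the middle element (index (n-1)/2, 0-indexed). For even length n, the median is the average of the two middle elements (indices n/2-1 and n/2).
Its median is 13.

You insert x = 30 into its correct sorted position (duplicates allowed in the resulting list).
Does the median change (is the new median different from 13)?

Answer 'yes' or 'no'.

Old median = 13
Insert x = 30
New median = 41/2
Changed? yes

Answer: yes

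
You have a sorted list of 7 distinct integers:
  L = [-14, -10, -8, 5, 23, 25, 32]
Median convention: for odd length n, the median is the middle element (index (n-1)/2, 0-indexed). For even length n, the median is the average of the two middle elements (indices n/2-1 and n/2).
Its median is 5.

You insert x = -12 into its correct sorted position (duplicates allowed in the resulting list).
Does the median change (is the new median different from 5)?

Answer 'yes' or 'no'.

Answer: yes

Derivation:
Old median = 5
Insert x = -12
New median = -3/2
Changed? yes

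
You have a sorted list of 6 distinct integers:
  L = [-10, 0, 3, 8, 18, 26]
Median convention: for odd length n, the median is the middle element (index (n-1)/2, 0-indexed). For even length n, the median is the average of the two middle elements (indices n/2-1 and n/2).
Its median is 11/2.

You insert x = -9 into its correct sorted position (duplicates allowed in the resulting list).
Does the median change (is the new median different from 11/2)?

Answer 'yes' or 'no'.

Answer: yes

Derivation:
Old median = 11/2
Insert x = -9
New median = 3
Changed? yes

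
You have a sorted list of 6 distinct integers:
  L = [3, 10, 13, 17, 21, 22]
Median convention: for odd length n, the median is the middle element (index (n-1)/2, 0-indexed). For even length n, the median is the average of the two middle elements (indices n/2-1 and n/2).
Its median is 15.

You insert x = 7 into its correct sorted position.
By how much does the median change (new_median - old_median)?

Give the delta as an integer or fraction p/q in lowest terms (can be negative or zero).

Answer: -2

Derivation:
Old median = 15
After inserting x = 7: new sorted = [3, 7, 10, 13, 17, 21, 22]
New median = 13
Delta = 13 - 15 = -2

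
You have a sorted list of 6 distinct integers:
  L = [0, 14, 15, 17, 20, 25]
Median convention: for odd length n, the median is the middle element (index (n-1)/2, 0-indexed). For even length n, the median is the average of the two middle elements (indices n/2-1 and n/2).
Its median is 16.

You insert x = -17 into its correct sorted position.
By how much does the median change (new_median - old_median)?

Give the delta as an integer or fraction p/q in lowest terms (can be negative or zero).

Answer: -1

Derivation:
Old median = 16
After inserting x = -17: new sorted = [-17, 0, 14, 15, 17, 20, 25]
New median = 15
Delta = 15 - 16 = -1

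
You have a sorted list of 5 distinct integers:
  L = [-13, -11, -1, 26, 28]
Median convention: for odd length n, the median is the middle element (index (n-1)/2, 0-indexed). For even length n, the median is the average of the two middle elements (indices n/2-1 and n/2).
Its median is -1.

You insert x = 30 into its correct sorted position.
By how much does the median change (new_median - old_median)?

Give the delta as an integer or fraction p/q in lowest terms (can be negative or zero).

Answer: 27/2

Derivation:
Old median = -1
After inserting x = 30: new sorted = [-13, -11, -1, 26, 28, 30]
New median = 25/2
Delta = 25/2 - -1 = 27/2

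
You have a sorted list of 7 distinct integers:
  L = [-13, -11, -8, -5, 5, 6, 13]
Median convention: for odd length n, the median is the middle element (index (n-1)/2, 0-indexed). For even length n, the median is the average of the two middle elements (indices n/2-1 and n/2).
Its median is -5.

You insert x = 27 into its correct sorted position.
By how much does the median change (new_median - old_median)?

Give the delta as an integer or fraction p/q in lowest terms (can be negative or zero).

Old median = -5
After inserting x = 27: new sorted = [-13, -11, -8, -5, 5, 6, 13, 27]
New median = 0
Delta = 0 - -5 = 5

Answer: 5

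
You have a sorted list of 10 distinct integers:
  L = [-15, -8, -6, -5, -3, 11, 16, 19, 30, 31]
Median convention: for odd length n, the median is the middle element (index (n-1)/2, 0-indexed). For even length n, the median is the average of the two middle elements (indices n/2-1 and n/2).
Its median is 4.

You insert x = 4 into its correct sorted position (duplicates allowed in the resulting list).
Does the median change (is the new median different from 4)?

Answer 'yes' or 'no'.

Old median = 4
Insert x = 4
New median = 4
Changed? no

Answer: no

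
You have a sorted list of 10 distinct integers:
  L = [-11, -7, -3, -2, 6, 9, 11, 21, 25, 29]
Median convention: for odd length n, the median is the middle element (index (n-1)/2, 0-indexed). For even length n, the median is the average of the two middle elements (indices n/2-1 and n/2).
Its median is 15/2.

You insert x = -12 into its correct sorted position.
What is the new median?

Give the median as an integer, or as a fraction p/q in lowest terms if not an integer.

Answer: 6

Derivation:
Old list (sorted, length 10): [-11, -7, -3, -2, 6, 9, 11, 21, 25, 29]
Old median = 15/2
Insert x = -12
Old length even (10). Middle pair: indices 4,5 = 6,9.
New length odd (11). New median = single middle element.
x = -12: 0 elements are < x, 10 elements are > x.
New sorted list: [-12, -11, -7, -3, -2, 6, 9, 11, 21, 25, 29]
New median = 6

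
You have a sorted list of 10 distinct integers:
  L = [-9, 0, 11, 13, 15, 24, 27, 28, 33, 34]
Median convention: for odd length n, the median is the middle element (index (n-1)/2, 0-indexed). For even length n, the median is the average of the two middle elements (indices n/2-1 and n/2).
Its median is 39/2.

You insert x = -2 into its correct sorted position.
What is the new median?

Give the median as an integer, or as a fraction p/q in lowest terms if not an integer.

Answer: 15

Derivation:
Old list (sorted, length 10): [-9, 0, 11, 13, 15, 24, 27, 28, 33, 34]
Old median = 39/2
Insert x = -2
Old length even (10). Middle pair: indices 4,5 = 15,24.
New length odd (11). New median = single middle element.
x = -2: 1 elements are < x, 9 elements are > x.
New sorted list: [-9, -2, 0, 11, 13, 15, 24, 27, 28, 33, 34]
New median = 15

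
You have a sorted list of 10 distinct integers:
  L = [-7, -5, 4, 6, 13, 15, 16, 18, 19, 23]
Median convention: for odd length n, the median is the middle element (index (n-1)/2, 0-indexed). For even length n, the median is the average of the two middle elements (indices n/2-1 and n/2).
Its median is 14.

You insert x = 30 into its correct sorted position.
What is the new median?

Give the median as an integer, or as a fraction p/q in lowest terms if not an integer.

Old list (sorted, length 10): [-7, -5, 4, 6, 13, 15, 16, 18, 19, 23]
Old median = 14
Insert x = 30
Old length even (10). Middle pair: indices 4,5 = 13,15.
New length odd (11). New median = single middle element.
x = 30: 10 elements are < x, 0 elements are > x.
New sorted list: [-7, -5, 4, 6, 13, 15, 16, 18, 19, 23, 30]
New median = 15

Answer: 15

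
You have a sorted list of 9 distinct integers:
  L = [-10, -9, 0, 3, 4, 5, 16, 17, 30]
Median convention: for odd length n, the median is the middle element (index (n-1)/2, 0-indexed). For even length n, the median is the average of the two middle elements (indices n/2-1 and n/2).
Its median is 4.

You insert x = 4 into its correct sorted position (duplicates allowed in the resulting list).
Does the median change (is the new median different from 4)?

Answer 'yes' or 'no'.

Answer: no

Derivation:
Old median = 4
Insert x = 4
New median = 4
Changed? no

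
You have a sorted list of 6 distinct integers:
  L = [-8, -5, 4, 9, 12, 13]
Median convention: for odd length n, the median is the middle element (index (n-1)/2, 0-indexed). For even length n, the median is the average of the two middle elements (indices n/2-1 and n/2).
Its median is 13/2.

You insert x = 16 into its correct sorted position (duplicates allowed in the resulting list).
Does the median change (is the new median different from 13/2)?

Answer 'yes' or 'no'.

Old median = 13/2
Insert x = 16
New median = 9
Changed? yes

Answer: yes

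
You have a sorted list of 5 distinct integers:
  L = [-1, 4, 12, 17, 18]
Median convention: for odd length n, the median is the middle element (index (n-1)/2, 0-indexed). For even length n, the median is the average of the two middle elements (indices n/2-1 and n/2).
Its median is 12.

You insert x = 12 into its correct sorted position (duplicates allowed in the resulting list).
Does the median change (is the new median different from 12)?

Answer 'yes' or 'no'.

Old median = 12
Insert x = 12
New median = 12
Changed? no

Answer: no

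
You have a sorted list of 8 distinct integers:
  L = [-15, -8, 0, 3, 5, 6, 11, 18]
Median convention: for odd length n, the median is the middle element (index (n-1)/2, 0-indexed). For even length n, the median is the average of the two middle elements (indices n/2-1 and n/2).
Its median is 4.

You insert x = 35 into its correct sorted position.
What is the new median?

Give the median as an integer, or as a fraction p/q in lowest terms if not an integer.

Answer: 5

Derivation:
Old list (sorted, length 8): [-15, -8, 0, 3, 5, 6, 11, 18]
Old median = 4
Insert x = 35
Old length even (8). Middle pair: indices 3,4 = 3,5.
New length odd (9). New median = single middle element.
x = 35: 8 elements are < x, 0 elements are > x.
New sorted list: [-15, -8, 0, 3, 5, 6, 11, 18, 35]
New median = 5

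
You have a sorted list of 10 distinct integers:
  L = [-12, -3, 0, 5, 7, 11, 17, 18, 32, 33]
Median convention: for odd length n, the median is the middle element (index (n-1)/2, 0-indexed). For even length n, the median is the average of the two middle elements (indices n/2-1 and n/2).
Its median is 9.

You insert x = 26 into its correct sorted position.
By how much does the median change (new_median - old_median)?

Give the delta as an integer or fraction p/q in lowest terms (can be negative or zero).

Old median = 9
After inserting x = 26: new sorted = [-12, -3, 0, 5, 7, 11, 17, 18, 26, 32, 33]
New median = 11
Delta = 11 - 9 = 2

Answer: 2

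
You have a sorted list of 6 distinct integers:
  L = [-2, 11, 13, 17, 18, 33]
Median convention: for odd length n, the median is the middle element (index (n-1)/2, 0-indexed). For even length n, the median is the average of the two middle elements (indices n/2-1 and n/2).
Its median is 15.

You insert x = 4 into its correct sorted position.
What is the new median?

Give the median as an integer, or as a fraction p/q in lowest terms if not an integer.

Answer: 13

Derivation:
Old list (sorted, length 6): [-2, 11, 13, 17, 18, 33]
Old median = 15
Insert x = 4
Old length even (6). Middle pair: indices 2,3 = 13,17.
New length odd (7). New median = single middle element.
x = 4: 1 elements are < x, 5 elements are > x.
New sorted list: [-2, 4, 11, 13, 17, 18, 33]
New median = 13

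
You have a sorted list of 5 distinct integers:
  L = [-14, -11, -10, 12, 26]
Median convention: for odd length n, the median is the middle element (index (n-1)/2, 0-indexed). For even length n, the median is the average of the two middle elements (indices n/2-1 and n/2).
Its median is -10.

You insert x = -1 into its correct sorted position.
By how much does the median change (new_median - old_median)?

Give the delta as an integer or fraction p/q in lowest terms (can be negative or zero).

Old median = -10
After inserting x = -1: new sorted = [-14, -11, -10, -1, 12, 26]
New median = -11/2
Delta = -11/2 - -10 = 9/2

Answer: 9/2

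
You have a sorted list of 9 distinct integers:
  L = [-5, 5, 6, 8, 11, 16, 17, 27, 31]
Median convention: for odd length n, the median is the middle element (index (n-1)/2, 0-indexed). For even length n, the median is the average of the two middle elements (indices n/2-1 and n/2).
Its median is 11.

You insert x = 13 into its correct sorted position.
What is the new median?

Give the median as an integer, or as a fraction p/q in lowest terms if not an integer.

Answer: 12

Derivation:
Old list (sorted, length 9): [-5, 5, 6, 8, 11, 16, 17, 27, 31]
Old median = 11
Insert x = 13
Old length odd (9). Middle was index 4 = 11.
New length even (10). New median = avg of two middle elements.
x = 13: 5 elements are < x, 4 elements are > x.
New sorted list: [-5, 5, 6, 8, 11, 13, 16, 17, 27, 31]
New median = 12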